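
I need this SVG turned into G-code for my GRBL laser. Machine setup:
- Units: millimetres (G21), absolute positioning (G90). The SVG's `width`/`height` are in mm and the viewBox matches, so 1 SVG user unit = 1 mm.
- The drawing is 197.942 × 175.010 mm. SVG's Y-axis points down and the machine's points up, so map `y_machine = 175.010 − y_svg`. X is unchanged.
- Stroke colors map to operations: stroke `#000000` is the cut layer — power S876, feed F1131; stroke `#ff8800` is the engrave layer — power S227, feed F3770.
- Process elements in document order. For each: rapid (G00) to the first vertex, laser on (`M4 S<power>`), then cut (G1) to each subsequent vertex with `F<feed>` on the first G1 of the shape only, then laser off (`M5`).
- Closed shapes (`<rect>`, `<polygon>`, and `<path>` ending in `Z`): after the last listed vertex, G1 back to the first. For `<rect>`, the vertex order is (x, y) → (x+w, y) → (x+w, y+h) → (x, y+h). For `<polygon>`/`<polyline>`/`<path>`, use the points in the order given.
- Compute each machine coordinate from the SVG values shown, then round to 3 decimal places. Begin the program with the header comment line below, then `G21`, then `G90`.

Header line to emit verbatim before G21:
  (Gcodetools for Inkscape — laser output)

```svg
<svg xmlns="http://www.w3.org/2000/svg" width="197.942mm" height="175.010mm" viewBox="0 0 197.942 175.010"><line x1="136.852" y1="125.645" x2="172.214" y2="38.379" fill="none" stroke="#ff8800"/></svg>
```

viewBox `0 0 197.942 175.010` with mm width/height → 1 unit = 1 mm. Flip: y_m = 175.010 − y_svg.

**Shape 1** — `<line>` line segment, stroke `#ff8800` → engrave (S227, F3770). Machine vertices: (136.852,49.365) → (172.214,136.631). Open path.

(Gcodetools for Inkscape — laser output)
G21
G90
G00 X136.852 Y49.365
M4 S227
G1 X172.214 Y136.631 F3770
M5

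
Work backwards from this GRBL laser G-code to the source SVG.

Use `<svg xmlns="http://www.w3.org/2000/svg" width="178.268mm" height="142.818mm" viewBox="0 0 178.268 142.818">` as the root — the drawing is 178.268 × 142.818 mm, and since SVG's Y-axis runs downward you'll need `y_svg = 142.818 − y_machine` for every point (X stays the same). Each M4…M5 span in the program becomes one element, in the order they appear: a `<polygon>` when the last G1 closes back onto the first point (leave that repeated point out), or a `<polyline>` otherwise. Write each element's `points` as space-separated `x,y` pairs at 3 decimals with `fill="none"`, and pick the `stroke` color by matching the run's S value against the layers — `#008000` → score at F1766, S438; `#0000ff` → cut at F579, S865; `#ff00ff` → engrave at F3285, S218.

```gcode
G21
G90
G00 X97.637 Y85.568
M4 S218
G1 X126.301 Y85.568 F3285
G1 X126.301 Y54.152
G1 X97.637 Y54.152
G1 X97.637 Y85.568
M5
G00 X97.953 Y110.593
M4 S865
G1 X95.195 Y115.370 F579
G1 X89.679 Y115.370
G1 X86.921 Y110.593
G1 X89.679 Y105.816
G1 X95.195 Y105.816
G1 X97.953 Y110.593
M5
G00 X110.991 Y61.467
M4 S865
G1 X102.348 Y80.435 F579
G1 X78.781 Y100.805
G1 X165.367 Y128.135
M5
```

y_svg = 142.818 − y_m.

[1] S218→`#ff00ff` (engrave); closed run; points: 97.637,57.250 126.301,57.250 126.301,88.666 97.637,88.666

[2] S865→`#0000ff` (cut); closed run; points: 97.953,32.225 95.195,27.448 89.679,27.448 86.921,32.225 89.679,37.002 95.195,37.002

[3] S865→`#0000ff` (cut); open run; points: 110.991,81.351 102.348,62.383 78.781,42.013 165.367,14.683

<svg xmlns="http://www.w3.org/2000/svg" width="178.268mm" height="142.818mm" viewBox="0 0 178.268 142.818">
  <polygon points="97.637,57.250 126.301,57.250 126.301,88.666 97.637,88.666" fill="none" stroke="#ff00ff"/>
  <polygon points="97.953,32.225 95.195,27.448 89.679,27.448 86.921,32.225 89.679,37.002 95.195,37.002" fill="none" stroke="#0000ff"/>
  <polyline points="110.991,81.351 102.348,62.383 78.781,42.013 165.367,14.683" fill="none" stroke="#0000ff"/>
</svg>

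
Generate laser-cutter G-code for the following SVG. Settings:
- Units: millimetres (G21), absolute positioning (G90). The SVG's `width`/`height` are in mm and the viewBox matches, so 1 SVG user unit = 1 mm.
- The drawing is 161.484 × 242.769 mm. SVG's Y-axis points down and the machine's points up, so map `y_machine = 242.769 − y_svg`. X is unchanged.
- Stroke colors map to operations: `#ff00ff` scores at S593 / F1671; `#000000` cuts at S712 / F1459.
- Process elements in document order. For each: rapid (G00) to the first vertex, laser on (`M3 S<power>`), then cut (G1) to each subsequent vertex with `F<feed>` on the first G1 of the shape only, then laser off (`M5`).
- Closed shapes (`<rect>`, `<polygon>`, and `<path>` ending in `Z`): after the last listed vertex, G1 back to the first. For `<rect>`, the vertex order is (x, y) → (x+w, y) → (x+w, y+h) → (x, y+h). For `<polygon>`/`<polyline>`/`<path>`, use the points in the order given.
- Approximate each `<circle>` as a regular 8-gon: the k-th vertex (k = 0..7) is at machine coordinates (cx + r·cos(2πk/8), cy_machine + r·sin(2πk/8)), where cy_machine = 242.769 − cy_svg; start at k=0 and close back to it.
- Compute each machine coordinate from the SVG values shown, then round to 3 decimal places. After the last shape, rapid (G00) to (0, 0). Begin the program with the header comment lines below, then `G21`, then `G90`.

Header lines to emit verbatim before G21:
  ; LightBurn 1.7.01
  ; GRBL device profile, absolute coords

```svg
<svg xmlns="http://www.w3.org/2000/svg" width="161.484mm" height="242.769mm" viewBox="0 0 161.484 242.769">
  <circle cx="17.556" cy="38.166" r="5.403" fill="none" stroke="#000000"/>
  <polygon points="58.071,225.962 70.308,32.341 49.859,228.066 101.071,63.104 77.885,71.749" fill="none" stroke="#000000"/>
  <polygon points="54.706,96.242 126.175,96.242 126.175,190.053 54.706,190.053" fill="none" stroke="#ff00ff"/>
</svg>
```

1 u = 1 mm; y_m = 242.769 − y.

[1] `<circle>` circle, #000000→cut S712 F1459: (22.959,204.603) → (21.376,208.423) → (17.556,210.006) → (13.736,208.423) → (12.153,204.603) → (13.736,200.783) → (17.556,199.200) → (21.376,200.783) → (22.959,204.603) (closed)

[2] `<polygon>` closed polygon, #000000→cut S712 F1459: (58.071,16.807) → (70.308,210.428) → (49.859,14.703) → (101.071,179.665) → (77.885,171.020) → (58.071,16.807) (closed)

[3] `<polygon>` rectangle, #ff00ff→score S593 F1671: (54.706,146.527) → (126.175,146.527) → (126.175,52.716) → (54.706,52.716) → (54.706,146.527) (closed)

; LightBurn 1.7.01
; GRBL device profile, absolute coords
G21
G90
G00 X22.959 Y204.603
M3 S712
G1 X21.376 Y208.423 F1459
G1 X17.556 Y210.006
G1 X13.736 Y208.423
G1 X12.153 Y204.603
G1 X13.736 Y200.783
G1 X17.556 Y199.200
G1 X21.376 Y200.783
G1 X22.959 Y204.603
M5
G00 X58.071 Y16.807
M3 S712
G1 X70.308 Y210.428 F1459
G1 X49.859 Y14.703
G1 X101.071 Y179.665
G1 X77.885 Y171.020
G1 X58.071 Y16.807
M5
G00 X54.706 Y146.527
M3 S593
G1 X126.175 Y146.527 F1671
G1 X126.175 Y52.716
G1 X54.706 Y52.716
G1 X54.706 Y146.527
M5
G00 X0.000 Y0.000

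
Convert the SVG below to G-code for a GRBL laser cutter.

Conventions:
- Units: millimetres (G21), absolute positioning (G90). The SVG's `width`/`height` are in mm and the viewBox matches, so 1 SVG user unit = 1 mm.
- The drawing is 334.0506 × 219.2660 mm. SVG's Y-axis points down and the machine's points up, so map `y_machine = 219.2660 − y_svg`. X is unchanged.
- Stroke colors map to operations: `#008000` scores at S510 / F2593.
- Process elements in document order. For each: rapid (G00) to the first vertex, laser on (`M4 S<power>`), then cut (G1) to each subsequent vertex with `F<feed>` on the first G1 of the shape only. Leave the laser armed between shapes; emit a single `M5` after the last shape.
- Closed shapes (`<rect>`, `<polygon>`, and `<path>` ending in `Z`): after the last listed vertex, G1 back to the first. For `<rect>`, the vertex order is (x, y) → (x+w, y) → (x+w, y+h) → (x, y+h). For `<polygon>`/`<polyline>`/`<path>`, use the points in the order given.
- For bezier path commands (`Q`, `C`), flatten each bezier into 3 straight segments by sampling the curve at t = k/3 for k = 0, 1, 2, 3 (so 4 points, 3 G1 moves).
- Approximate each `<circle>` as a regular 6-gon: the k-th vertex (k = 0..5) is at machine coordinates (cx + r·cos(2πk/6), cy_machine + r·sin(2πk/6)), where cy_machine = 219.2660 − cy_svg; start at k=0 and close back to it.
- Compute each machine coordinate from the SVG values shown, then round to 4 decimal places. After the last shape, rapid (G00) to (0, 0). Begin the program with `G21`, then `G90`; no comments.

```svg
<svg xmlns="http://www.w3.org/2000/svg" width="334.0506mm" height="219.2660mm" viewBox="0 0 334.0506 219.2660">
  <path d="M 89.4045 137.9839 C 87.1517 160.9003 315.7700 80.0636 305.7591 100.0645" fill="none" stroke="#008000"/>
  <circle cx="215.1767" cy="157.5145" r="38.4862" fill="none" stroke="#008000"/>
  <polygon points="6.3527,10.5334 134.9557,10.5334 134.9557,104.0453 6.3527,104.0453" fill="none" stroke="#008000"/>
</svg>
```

viewBox `0 0 334.0506 219.2660` with mm width/height → 1 unit = 1 mm. Flip: y_m = 219.2660 − y_svg.

**Shape 1** — `<path>` cubic bezier, stroke `#008000` → score (S510, F2593). Control points (SVG): P0=(89.4045,137.9839), P1=(87.1517,160.9003), P2=(315.7700,80.0636), P3=(305.7591,100.0645); sampled at t=k/3. Machine vertices: (89.4045,81.2821) → (146.7198,85.3726) → (253.6158,113.1673) → (305.7591,119.2015). Open path.

**Shape 2** — `<circle>` circle, stroke `#008000` → score (S510, F2593). Machine vertices: (253.6629,61.7515) → (234.4198,95.0815) → (195.9336,95.0815) → (176.6905,61.7515) → (195.9336,28.4215) → (234.4198,28.4215) → (253.6629,61.7515). Closed: final G1 returns to the first vertex.

**Shape 3** — `<polygon>` rectangle, stroke `#008000` → score (S510, F2593). Machine vertices: (6.3527,208.7326) → (134.9557,208.7326) → (134.9557,115.2207) → (6.3527,115.2207) → (6.3527,208.7326). Closed: final G1 returns to the first vertex.

G21
G90
G00 X89.4045 Y81.2821
M4 S510
G1 X146.7198 Y85.3726 F2593
G1 X253.6158 Y113.1673
G1 X305.7591 Y119.2015
G00 X253.6629 Y61.7515
M4 S510
G1 X234.4198 Y95.0815 F2593
G1 X195.9336 Y95.0815
G1 X176.6905 Y61.7515
G1 X195.9336 Y28.4215
G1 X234.4198 Y28.4215
G1 X253.6629 Y61.7515
G00 X6.3527 Y208.7326
M4 S510
G1 X134.9557 Y208.7326 F2593
G1 X134.9557 Y115.2207
G1 X6.3527 Y115.2207
G1 X6.3527 Y208.7326
M5
G00 X0.0000 Y0.0000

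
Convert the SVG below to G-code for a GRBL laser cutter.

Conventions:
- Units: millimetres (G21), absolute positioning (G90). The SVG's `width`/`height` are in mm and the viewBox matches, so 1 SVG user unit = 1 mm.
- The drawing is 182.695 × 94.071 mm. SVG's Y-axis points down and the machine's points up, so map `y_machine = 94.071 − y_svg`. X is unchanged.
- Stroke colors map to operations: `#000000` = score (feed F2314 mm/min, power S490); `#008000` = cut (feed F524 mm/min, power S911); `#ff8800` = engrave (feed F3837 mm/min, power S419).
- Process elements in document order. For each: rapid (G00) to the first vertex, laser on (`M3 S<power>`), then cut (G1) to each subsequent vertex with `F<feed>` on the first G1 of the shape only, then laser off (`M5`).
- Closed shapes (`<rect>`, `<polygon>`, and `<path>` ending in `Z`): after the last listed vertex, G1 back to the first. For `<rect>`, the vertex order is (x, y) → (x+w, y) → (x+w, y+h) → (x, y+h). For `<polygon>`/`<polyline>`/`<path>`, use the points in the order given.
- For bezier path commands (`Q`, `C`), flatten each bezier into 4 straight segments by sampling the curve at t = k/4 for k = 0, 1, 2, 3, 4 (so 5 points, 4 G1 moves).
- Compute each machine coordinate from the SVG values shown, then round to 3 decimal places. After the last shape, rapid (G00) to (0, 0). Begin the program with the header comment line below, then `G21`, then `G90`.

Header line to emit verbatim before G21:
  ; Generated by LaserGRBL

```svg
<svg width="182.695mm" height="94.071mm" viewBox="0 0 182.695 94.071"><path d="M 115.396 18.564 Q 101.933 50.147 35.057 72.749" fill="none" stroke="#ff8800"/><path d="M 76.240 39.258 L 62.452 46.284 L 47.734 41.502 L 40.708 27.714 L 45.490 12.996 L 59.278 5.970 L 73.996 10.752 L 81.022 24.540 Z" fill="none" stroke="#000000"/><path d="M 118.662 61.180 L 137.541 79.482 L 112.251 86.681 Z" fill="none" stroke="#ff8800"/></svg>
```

viewBox `0 0 182.695 94.071` with mm width/height → 1 unit = 1 mm. Flip: y_m = 94.071 − y_svg.

**Shape 1** — `<path>` quadratic bezier, stroke `#ff8800` → engrave (S419, F3837). Control points (SVG): P0=(115.396,18.564), P1=(101.933,50.147), P2=(35.057,72.749); sampled at t=k/4. Machine vertices: (115.396,75.507) → (105.326,60.277) → (88.580,46.169) → (65.157,33.184) → (35.057,21.322). Open path.

**Shape 2** — `<path>` regular polygon, stroke `#000000` → score (S490, F2314). Machine vertices: (76.240,54.813) → (62.452,47.787) → (47.734,52.569) → (40.708,66.357) → (45.490,81.075) → (59.278,88.101) → (73.996,83.319) → (81.022,69.531) → (76.240,54.813). Closed: final G1 returns to the first vertex.

**Shape 3** — `<path>` regular polygon, stroke `#ff8800` → engrave (S419, F3837). Machine vertices: (118.662,32.891) → (137.541,14.589) → (112.251,7.390) → (118.662,32.891). Closed: final G1 returns to the first vertex.

; Generated by LaserGRBL
G21
G90
G00 X115.396 Y75.507
M3 S419
G1 X105.326 Y60.277 F3837
G1 X88.580 Y46.169
G1 X65.157 Y33.184
G1 X35.057 Y21.322
M5
G00 X76.240 Y54.813
M3 S490
G1 X62.452 Y47.787 F2314
G1 X47.734 Y52.569
G1 X40.708 Y66.357
G1 X45.490 Y81.075
G1 X59.278 Y88.101
G1 X73.996 Y83.319
G1 X81.022 Y69.531
G1 X76.240 Y54.813
M5
G00 X118.662 Y32.891
M3 S419
G1 X137.541 Y14.589 F3837
G1 X112.251 Y7.390
G1 X118.662 Y32.891
M5
G00 X0.000 Y0.000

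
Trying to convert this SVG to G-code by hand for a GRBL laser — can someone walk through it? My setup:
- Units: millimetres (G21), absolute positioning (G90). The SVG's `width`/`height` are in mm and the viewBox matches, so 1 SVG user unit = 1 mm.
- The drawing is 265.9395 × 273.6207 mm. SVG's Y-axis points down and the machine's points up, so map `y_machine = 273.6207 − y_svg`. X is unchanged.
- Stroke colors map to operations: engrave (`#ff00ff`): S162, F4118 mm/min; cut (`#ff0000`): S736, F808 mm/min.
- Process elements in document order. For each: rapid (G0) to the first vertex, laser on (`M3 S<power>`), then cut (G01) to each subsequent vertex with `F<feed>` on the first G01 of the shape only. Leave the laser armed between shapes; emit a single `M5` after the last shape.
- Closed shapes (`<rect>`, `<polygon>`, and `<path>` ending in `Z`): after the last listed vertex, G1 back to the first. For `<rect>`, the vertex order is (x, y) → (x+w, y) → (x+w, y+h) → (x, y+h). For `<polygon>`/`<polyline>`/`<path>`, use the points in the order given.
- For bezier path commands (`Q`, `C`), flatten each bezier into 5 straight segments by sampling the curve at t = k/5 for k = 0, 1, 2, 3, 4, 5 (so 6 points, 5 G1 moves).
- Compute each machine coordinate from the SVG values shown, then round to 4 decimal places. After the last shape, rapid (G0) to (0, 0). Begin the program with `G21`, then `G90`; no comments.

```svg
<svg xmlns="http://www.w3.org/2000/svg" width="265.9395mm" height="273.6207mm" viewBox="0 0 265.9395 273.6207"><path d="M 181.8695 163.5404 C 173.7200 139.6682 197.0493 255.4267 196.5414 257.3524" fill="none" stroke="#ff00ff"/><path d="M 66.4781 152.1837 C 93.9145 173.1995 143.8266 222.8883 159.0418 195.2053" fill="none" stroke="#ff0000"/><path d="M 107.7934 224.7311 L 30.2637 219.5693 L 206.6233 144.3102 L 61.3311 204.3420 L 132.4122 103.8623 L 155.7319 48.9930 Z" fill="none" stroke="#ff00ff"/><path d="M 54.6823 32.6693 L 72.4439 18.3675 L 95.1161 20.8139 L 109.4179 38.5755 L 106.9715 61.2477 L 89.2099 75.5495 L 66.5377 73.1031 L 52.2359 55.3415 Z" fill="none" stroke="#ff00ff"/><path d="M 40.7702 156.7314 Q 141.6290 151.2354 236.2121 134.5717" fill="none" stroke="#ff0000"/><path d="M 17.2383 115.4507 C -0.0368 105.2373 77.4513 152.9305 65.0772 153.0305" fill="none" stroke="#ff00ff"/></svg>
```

Since the viewBox matches the mm dimensions, user units are millimetres directly. The only transform is the Y-flip y_m = 273.6207 − y_svg.

Shape 1 is a cubic bezier drawn with `<path>`. Its stroke #ff00ff means engrave at S162, F4118. After flipping Y the toolpath is (181.8695,110.0803) → (180.3147,109.6756) → (183.6597,87.9259) → (189.2492,56.9972) → (194.4282,29.0559) → (196.5414,16.2683).

Shape 2 is a cubic bezier drawn with `<path>`. Its stroke #ff0000 means cut at S736, F808. After flipping Y the toolpath is (66.4781,121.4370) → (85.1796,106.2351) → (106.5311,89.2419) → (127.7881,75.5474) → (146.2064,70.2419) → (159.0418,78.4154).

Shape 3 is a closed polygon drawn with `<path>`. Its stroke #ff00ff means engrave at S162, F4118. After flipping Y the toolpath is (107.7934,48.8896) → (30.2637,54.0514) → (206.6233,129.3105) → (61.3311,69.2787) → (132.4122,169.7584) → (155.7319,224.6277) → (107.7934,48.8896), returning to the start.

Shape 4 is a regular polygon drawn with `<path>`. Its stroke #ff00ff means engrave at S162, F4118. After flipping Y the toolpath is (54.6823,240.9514) → (72.4439,255.2532) → (95.1161,252.8068) → (109.4179,235.0452) → (106.9715,212.3730) → (89.2099,198.0712) → (66.5377,200.5176) → (52.2359,218.2792) → (54.6823,240.9514), returning to the start.

Shape 5 is a quadratic bezier drawn with `<path>`. Its stroke #ff0000 means cut at S736, F808. After flipping Y the toolpath is (40.7702,116.8893) → (80.8627,119.5344) → (120.4531,123.0729) → (159.5415,127.5049) → (198.1278,132.8302) → (236.2121,139.0490).

Shape 6 is a cubic bezier drawn with `<path>`. Its stroke #ff00ff means engrave at S162, F4118. After flipping Y the toolpath is (17.2383,158.1700) → (16.7678,158.1932) → (30.1785,149.3829) → (48.6083,136.8029) → (63.1952,125.5174) → (65.0772,120.5902).

G21
G90
G0 X181.8695 Y110.0803
M3 S162
G01 X180.3147 Y109.6756 F4118
G01 X183.6597 Y87.9259
G01 X189.2492 Y56.9972
G01 X194.4282 Y29.0559
G01 X196.5414 Y16.2683
G0 X66.4781 Y121.4370
M3 S736
G01 X85.1796 Y106.2351 F808
G01 X106.5311 Y89.2419
G01 X127.7881 Y75.5474
G01 X146.2064 Y70.2419
G01 X159.0418 Y78.4154
G0 X107.7934 Y48.8896
M3 S162
G01 X30.2637 Y54.0514 F4118
G01 X206.6233 Y129.3105
G01 X61.3311 Y69.2787
G01 X132.4122 Y169.7584
G01 X155.7319 Y224.6277
G01 X107.7934 Y48.8896
G0 X54.6823 Y240.9514
M3 S162
G01 X72.4439 Y255.2532 F4118
G01 X95.1161 Y252.8068
G01 X109.4179 Y235.0452
G01 X106.9715 Y212.3730
G01 X89.2099 Y198.0712
G01 X66.5377 Y200.5176
G01 X52.2359 Y218.2792
G01 X54.6823 Y240.9514
G0 X40.7702 Y116.8893
M3 S736
G01 X80.8627 Y119.5344 F808
G01 X120.4531 Y123.0729
G01 X159.5415 Y127.5049
G01 X198.1278 Y132.8302
G01 X236.2121 Y139.0490
G0 X17.2383 Y158.1700
M3 S162
G01 X16.7678 Y158.1932 F4118
G01 X30.1785 Y149.3829
G01 X48.6083 Y136.8029
G01 X63.1952 Y125.5174
G01 X65.0772 Y120.5902
M5
G0 X0.0000 Y0.0000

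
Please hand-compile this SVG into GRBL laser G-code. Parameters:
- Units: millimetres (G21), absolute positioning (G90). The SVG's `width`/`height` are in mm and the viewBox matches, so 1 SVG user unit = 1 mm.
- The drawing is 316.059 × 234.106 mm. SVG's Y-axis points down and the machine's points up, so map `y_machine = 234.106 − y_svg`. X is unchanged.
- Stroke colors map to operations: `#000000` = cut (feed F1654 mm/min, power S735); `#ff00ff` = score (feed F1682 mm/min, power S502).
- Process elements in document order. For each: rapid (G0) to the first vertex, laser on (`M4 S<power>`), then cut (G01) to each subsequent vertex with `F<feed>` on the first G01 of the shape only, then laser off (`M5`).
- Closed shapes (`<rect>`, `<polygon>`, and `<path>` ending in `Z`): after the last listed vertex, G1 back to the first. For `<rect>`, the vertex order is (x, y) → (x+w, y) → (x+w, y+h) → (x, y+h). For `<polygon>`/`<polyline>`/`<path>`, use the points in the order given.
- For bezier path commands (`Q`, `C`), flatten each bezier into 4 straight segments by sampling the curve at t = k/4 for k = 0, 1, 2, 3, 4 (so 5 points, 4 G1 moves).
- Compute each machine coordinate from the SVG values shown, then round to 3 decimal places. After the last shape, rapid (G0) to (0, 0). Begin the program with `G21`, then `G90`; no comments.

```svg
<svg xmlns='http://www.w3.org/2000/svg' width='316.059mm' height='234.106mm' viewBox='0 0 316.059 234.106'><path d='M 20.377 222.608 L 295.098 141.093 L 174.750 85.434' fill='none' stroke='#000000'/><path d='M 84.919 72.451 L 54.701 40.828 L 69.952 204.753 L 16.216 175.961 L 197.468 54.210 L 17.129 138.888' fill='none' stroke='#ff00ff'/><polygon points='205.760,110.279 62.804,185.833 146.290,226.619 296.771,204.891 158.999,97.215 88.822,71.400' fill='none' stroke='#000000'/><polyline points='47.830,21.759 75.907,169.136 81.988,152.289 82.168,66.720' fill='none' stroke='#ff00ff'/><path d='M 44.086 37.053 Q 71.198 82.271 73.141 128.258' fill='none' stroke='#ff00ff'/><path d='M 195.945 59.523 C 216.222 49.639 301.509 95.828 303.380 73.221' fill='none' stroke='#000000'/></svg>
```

viewBox `0 0 316.059 234.106` with mm width/height → 1 unit = 1 mm. Flip: y_m = 234.106 − y_svg.

**Shape 1** — `<path>` open polyline, stroke `#000000` → cut (S735, F1654). Machine vertices: (20.377,11.498) → (295.098,93.013) → (174.750,148.672). Open path.

**Shape 2** — `<path>` open polyline, stroke `#ff00ff` → score (S502, F1682). Machine vertices: (84.919,161.655) → (54.701,193.278) → (69.952,29.353) → (16.216,58.145) → (197.468,179.896) → (17.129,95.218). Open path.

**Shape 3** — `<polygon>` closed polygon, stroke `#000000` → cut (S735, F1654). Machine vertices: (205.760,123.827) → (62.804,48.273) → (146.290,7.487) → (296.771,29.215) → (158.999,136.891) → (88.822,162.706) → (205.760,123.827). Closed: final G1 returns to the first vertex.

**Shape 4** — `<polyline>` open polyline, stroke `#ff00ff` → score (S502, F1682). Machine vertices: (47.830,212.347) → (75.907,64.970) → (81.988,81.817) → (82.168,167.386). Open path.

**Shape 5** — `<path>` quadratic bezier, stroke `#ff00ff` → score (S502, F1682). Control points (SVG): P0=(44.086,37.053), P1=(71.198,82.271), P2=(73.141,128.258); sampled at t=k/4. Machine vertices: (44.086,197.053) → (56.069,174.396) → (64.906,151.643) → (70.596,128.793) → (73.141,105.848). Open path.

**Shape 6** — `<path>` cubic bezier, stroke `#000000` → cut (S735, F1654). Control points (SVG): P0=(195.945,59.523), P1=(216.222,49.639), P2=(301.509,95.828), P3=(303.380,73.221); sampled at t=k/4. Machine vertices: (195.945,174.583) → (221.023,173.433) → (256.565,162.963) → (288.655,154.878) → (303.380,160.885). Open path.

G21
G90
G0 X20.377 Y11.498
M4 S735
G01 X295.098 Y93.013 F1654
G01 X174.750 Y148.672
M5
G0 X84.919 Y161.655
M4 S502
G01 X54.701 Y193.278 F1682
G01 X69.952 Y29.353
G01 X16.216 Y58.145
G01 X197.468 Y179.896
G01 X17.129 Y95.218
M5
G0 X205.760 Y123.827
M4 S735
G01 X62.804 Y48.273 F1654
G01 X146.290 Y7.487
G01 X296.771 Y29.215
G01 X158.999 Y136.891
G01 X88.822 Y162.706
G01 X205.760 Y123.827
M5
G0 X47.830 Y212.347
M4 S502
G01 X75.907 Y64.970 F1682
G01 X81.988 Y81.817
G01 X82.168 Y167.386
M5
G0 X44.086 Y197.053
M4 S502
G01 X56.069 Y174.396 F1682
G01 X64.906 Y151.643
G01 X70.596 Y128.793
G01 X73.141 Y105.848
M5
G0 X195.945 Y174.583
M4 S735
G01 X221.023 Y173.433 F1654
G01 X256.565 Y162.963
G01 X288.655 Y154.878
G01 X303.380 Y160.885
M5
G0 X0.000 Y0.000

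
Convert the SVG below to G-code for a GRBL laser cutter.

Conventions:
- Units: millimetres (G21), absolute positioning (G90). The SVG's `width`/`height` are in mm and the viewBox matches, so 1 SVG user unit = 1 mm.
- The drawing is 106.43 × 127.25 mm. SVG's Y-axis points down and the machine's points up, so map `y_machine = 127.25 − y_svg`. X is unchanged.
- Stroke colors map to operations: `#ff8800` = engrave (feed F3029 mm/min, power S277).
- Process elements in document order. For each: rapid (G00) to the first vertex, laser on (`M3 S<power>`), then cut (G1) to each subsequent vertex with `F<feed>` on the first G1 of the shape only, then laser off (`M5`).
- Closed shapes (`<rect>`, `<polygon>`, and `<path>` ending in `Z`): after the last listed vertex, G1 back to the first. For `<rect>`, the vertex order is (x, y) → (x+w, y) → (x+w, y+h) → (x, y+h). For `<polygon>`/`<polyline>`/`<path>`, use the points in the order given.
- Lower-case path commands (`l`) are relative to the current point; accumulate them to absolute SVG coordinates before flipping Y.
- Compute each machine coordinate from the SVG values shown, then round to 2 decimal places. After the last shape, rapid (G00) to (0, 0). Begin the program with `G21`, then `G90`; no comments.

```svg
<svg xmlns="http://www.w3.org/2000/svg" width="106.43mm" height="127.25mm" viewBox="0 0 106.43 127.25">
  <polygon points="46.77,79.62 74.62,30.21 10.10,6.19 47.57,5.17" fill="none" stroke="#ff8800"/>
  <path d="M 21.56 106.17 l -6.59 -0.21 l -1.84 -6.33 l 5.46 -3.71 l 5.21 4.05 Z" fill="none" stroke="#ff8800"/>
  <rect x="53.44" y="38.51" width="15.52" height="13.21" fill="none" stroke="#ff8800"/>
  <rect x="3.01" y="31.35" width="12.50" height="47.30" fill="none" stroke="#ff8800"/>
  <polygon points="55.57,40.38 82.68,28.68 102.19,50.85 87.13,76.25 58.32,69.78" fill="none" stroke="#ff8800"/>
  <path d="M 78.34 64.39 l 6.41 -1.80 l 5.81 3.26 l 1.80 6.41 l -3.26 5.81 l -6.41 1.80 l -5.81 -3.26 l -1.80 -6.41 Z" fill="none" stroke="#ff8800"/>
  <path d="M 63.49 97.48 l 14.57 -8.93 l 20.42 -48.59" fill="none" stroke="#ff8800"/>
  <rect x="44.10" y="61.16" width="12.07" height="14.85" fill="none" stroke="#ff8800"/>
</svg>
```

Since the viewBox matches the mm dimensions, user units are millimetres directly. The only transform is the Y-flip y_m = 127.25 − y_svg.

Shape 1 is a closed polygon drawn with `<polygon>`. Its stroke #ff8800 means engrave at S277, F3029. After flipping Y the toolpath is (46.77,47.63) → (74.62,97.04) → (10.10,121.06) → (47.57,122.08) → (46.77,47.63), returning to the start.

Shape 2 is a regular polygon drawn with `<path>`. Its stroke #ff8800 means engrave at S277, F3029. After flipping Y the toolpath is (21.56,21.08) → (14.97,21.29) → (13.13,27.62) → (18.59,31.33) → (23.80,27.28) → (21.56,21.08), returning to the start.

Shape 3 is a rectangle drawn with `<rect>`. Its stroke #ff8800 means engrave at S277, F3029. After flipping Y the toolpath is (53.44,88.74) → (68.96,88.74) → (68.96,75.53) → (53.44,75.53) → (53.44,88.74), returning to the start.

Shape 4 is a rectangle drawn with `<rect>`. Its stroke #ff8800 means engrave at S277, F3029. After flipping Y the toolpath is (3.01,95.90) → (15.51,95.90) → (15.51,48.60) → (3.01,48.60) → (3.01,95.90), returning to the start.

Shape 5 is a regular polygon drawn with `<polygon>`. Its stroke #ff8800 means engrave at S277, F3029. After flipping Y the toolpath is (55.57,86.87) → (82.68,98.57) → (102.19,76.40) → (87.13,51.00) → (58.32,57.47) → (55.57,86.87), returning to the start.

Shape 6 is a regular polygon drawn with `<path>`. Its stroke #ff8800 means engrave at S277, F3029. After flipping Y the toolpath is (78.34,62.86) → (84.75,64.66) → (90.56,61.40) → (92.36,54.99) → (89.10,49.18) → (82.69,47.38) → (76.88,50.64) → (75.08,57.05) → (78.34,62.86), returning to the start.

Shape 7 is a open polyline drawn with `<path>`. Its stroke #ff8800 means engrave at S277, F3029. After flipping Y the toolpath is (63.49,29.77) → (78.06,38.70) → (98.48,87.29).

Shape 8 is a rectangle drawn with `<rect>`. Its stroke #ff8800 means engrave at S277, F3029. After flipping Y the toolpath is (44.10,66.09) → (56.17,66.09) → (56.17,51.24) → (44.10,51.24) → (44.10,66.09), returning to the start.

G21
G90
G00 X46.77 Y47.63
M3 S277
G1 X74.62 Y97.04 F3029
G1 X10.10 Y121.06
G1 X47.57 Y122.08
G1 X46.77 Y47.63
M5
G00 X21.56 Y21.08
M3 S277
G1 X14.97 Y21.29 F3029
G1 X13.13 Y27.62
G1 X18.59 Y31.33
G1 X23.80 Y27.28
G1 X21.56 Y21.08
M5
G00 X53.44 Y88.74
M3 S277
G1 X68.96 Y88.74 F3029
G1 X68.96 Y75.53
G1 X53.44 Y75.53
G1 X53.44 Y88.74
M5
G00 X3.01 Y95.90
M3 S277
G1 X15.51 Y95.90 F3029
G1 X15.51 Y48.60
G1 X3.01 Y48.60
G1 X3.01 Y95.90
M5
G00 X55.57 Y86.87
M3 S277
G1 X82.68 Y98.57 F3029
G1 X102.19 Y76.40
G1 X87.13 Y51.00
G1 X58.32 Y57.47
G1 X55.57 Y86.87
M5
G00 X78.34 Y62.86
M3 S277
G1 X84.75 Y64.66 F3029
G1 X90.56 Y61.40
G1 X92.36 Y54.99
G1 X89.10 Y49.18
G1 X82.69 Y47.38
G1 X76.88 Y50.64
G1 X75.08 Y57.05
G1 X78.34 Y62.86
M5
G00 X63.49 Y29.77
M3 S277
G1 X78.06 Y38.70 F3029
G1 X98.48 Y87.29
M5
G00 X44.10 Y66.09
M3 S277
G1 X56.17 Y66.09 F3029
G1 X56.17 Y51.24
G1 X44.10 Y51.24
G1 X44.10 Y66.09
M5
G00 X0.00 Y0.00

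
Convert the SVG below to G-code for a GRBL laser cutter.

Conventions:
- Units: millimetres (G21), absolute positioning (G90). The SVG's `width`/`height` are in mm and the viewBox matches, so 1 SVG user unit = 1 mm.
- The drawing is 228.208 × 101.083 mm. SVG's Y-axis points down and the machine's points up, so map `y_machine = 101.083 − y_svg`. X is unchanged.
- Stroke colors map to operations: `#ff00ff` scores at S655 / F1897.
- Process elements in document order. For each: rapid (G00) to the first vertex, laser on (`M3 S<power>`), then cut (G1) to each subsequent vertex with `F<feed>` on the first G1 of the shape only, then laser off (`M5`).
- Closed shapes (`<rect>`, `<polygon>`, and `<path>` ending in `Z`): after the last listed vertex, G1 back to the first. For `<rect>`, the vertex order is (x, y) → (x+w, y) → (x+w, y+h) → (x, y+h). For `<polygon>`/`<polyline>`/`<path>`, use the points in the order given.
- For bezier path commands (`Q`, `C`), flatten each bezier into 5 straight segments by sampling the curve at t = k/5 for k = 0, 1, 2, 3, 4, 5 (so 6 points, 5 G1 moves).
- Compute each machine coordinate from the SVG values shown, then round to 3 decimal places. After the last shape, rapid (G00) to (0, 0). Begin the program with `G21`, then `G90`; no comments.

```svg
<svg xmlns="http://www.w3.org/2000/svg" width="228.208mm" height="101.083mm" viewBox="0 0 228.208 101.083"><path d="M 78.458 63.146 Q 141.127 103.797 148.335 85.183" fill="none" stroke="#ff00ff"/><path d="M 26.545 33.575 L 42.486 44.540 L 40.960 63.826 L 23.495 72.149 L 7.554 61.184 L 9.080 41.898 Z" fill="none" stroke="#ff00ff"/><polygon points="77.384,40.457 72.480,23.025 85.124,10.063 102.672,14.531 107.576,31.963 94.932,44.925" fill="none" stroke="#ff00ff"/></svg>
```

1 u = 1 mm; y_m = 101.083 − y.

[1] `<path>` quadratic bezier, #ff00ff→score S655 F1897: (78.458,37.937) → (101.307,24.047) → (119.719,14.899) → (133.695,10.491) → (143.233,10.825) → (148.335,15.900)

[2] `<path>` regular polygon, #ff00ff→score S655 F1897: (26.545,67.508) → (42.486,56.543) → (40.960,37.257) → (23.495,28.934) → (7.554,39.899) → (9.080,59.185) → (26.545,67.508) (closed)

[3] `<polygon>` regular polygon, #ff00ff→score S655 F1897: (77.384,60.626) → (72.480,78.058) → (85.124,91.020) → (102.672,86.552) → (107.576,69.120) → (94.932,56.158) → (77.384,60.626) (closed)

G21
G90
G00 X78.458 Y37.937
M3 S655
G1 X101.307 Y24.047 F1897
G1 X119.719 Y14.899
G1 X133.695 Y10.491
G1 X143.233 Y10.825
G1 X148.335 Y15.900
M5
G00 X26.545 Y67.508
M3 S655
G1 X42.486 Y56.543 F1897
G1 X40.960 Y37.257
G1 X23.495 Y28.934
G1 X7.554 Y39.899
G1 X9.080 Y59.185
G1 X26.545 Y67.508
M5
G00 X77.384 Y60.626
M3 S655
G1 X72.480 Y78.058 F1897
G1 X85.124 Y91.020
G1 X102.672 Y86.552
G1 X107.576 Y69.120
G1 X94.932 Y56.158
G1 X77.384 Y60.626
M5
G00 X0.000 Y0.000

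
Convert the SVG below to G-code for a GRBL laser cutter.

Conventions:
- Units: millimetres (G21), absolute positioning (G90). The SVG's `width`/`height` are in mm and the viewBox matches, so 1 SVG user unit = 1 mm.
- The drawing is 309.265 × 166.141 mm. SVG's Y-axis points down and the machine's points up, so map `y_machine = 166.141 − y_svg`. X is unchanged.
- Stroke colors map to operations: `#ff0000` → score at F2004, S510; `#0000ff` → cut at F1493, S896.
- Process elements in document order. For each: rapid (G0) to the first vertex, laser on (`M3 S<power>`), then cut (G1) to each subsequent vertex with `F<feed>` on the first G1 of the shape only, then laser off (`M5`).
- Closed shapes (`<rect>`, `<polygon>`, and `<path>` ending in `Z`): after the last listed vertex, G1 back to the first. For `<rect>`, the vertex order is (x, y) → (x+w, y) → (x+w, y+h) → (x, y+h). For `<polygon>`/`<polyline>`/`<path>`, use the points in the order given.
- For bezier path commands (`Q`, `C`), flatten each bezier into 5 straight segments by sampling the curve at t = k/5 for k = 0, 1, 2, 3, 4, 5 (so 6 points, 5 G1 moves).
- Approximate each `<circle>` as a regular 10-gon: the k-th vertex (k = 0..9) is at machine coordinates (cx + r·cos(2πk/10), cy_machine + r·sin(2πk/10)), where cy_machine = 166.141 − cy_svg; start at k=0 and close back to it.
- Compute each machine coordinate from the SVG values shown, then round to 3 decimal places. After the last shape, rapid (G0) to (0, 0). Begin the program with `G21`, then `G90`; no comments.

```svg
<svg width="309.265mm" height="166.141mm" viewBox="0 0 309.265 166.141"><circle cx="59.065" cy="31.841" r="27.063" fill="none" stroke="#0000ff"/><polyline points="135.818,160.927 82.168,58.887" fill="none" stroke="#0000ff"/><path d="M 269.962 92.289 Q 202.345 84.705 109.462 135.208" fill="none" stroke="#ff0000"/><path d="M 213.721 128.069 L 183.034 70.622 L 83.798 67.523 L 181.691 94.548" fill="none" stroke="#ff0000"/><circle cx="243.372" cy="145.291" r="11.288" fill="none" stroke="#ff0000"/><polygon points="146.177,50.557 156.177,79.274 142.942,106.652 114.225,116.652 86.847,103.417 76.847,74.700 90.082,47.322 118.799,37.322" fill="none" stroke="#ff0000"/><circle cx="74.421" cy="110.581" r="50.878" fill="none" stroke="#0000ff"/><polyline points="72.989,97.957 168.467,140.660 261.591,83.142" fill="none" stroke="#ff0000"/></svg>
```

Since the viewBox matches the mm dimensions, user units are millimetres directly. The only transform is the Y-flip y_m = 166.141 − y_svg.

Shape 1 is a circle drawn with `<circle>`. Its stroke #0000ff means cut at S896, F1493. After flipping Y the toolpath is (86.128,134.300) → (80.959,150.207) → (67.428,160.038) → (50.702,160.038) → (37.171,150.207) → (32.002,134.300) → (37.171,118.393) → (50.702,108.562) → (67.428,108.562) → (80.959,118.393) → (86.128,134.300), returning to the start.

Shape 2 is a line segment drawn with `<polyline>`. Its stroke #0000ff means cut at S896, F1493. After flipping Y the toolpath is (135.818,5.214) → (82.168,107.254).

Shape 3 is a quadratic bezier drawn with `<path>`. Its stroke #ff0000 means score at S510, F2004. After flipping Y the toolpath is (269.962,73.852) → (241.905,74.562) → (211.826,70.625) → (179.726,62.041) → (145.605,48.811) → (109.462,30.933).

Shape 4 is a open polyline drawn with `<path>`. Its stroke #ff0000 means score at S510, F2004. After flipping Y the toolpath is (213.721,38.072) → (183.034,95.519) → (83.798,98.618) → (181.691,71.593).

Shape 5 is a circle drawn with `<circle>`. Its stroke #ff0000 means score at S510, F2004. After flipping Y the toolpath is (254.660,20.850) → (252.504,27.485) → (246.860,31.586) → (239.884,31.586) → (234.240,27.485) → (232.084,20.850) → (234.240,14.215) → (239.884,10.114) → (246.860,10.114) → (252.504,14.215) → (254.660,20.850), returning to the start.

Shape 6 is a regular polygon drawn with `<polygon>`. Its stroke #ff0000 means score at S510, F2004. After flipping Y the toolpath is (146.177,115.584) → (156.177,86.867) → (142.942,59.489) → (114.225,49.489) → (86.847,62.724) → (76.847,91.441) → (90.082,118.819) → (118.799,128.819) → (146.177,115.584), returning to the start.

Shape 7 is a circle drawn with `<circle>`. Its stroke #0000ff means cut at S896, F1493. After flipping Y the toolpath is (125.299,55.560) → (115.582,85.465) → (90.143,103.948) → (58.699,103.948) → (33.260,85.465) → (23.543,55.560) → (33.260,25.655) → (58.699,7.172) → (90.143,7.172) → (115.582,25.655) → (125.299,55.560), returning to the start.

Shape 8 is a open polyline drawn with `<polyline>`. Its stroke #ff0000 means score at S510, F2004. After flipping Y the toolpath is (72.989,68.184) → (168.467,25.481) → (261.591,82.999).

G21
G90
G0 X86.128 Y134.300
M3 S896
G1 X80.959 Y150.207 F1493
G1 X67.428 Y160.038
G1 X50.702 Y160.038
G1 X37.171 Y150.207
G1 X32.002 Y134.300
G1 X37.171 Y118.393
G1 X50.702 Y108.562
G1 X67.428 Y108.562
G1 X80.959 Y118.393
G1 X86.128 Y134.300
M5
G0 X135.818 Y5.214
M3 S896
G1 X82.168 Y107.254 F1493
M5
G0 X269.962 Y73.852
M3 S510
G1 X241.905 Y74.562 F2004
G1 X211.826 Y70.625
G1 X179.726 Y62.041
G1 X145.605 Y48.811
G1 X109.462 Y30.933
M5
G0 X213.721 Y38.072
M3 S510
G1 X183.034 Y95.519 F2004
G1 X83.798 Y98.618
G1 X181.691 Y71.593
M5
G0 X254.660 Y20.850
M3 S510
G1 X252.504 Y27.485 F2004
G1 X246.860 Y31.586
G1 X239.884 Y31.586
G1 X234.240 Y27.485
G1 X232.084 Y20.850
G1 X234.240 Y14.215
G1 X239.884 Y10.114
G1 X246.860 Y10.114
G1 X252.504 Y14.215
G1 X254.660 Y20.850
M5
G0 X146.177 Y115.584
M3 S510
G1 X156.177 Y86.867 F2004
G1 X142.942 Y59.489
G1 X114.225 Y49.489
G1 X86.847 Y62.724
G1 X76.847 Y91.441
G1 X90.082 Y118.819
G1 X118.799 Y128.819
G1 X146.177 Y115.584
M5
G0 X125.299 Y55.560
M3 S896
G1 X115.582 Y85.465 F1493
G1 X90.143 Y103.948
G1 X58.699 Y103.948
G1 X33.260 Y85.465
G1 X23.543 Y55.560
G1 X33.260 Y25.655
G1 X58.699 Y7.172
G1 X90.143 Y7.172
G1 X115.582 Y25.655
G1 X125.299 Y55.560
M5
G0 X72.989 Y68.184
M3 S510
G1 X168.467 Y25.481 F2004
G1 X261.591 Y82.999
M5
G0 X0.000 Y0.000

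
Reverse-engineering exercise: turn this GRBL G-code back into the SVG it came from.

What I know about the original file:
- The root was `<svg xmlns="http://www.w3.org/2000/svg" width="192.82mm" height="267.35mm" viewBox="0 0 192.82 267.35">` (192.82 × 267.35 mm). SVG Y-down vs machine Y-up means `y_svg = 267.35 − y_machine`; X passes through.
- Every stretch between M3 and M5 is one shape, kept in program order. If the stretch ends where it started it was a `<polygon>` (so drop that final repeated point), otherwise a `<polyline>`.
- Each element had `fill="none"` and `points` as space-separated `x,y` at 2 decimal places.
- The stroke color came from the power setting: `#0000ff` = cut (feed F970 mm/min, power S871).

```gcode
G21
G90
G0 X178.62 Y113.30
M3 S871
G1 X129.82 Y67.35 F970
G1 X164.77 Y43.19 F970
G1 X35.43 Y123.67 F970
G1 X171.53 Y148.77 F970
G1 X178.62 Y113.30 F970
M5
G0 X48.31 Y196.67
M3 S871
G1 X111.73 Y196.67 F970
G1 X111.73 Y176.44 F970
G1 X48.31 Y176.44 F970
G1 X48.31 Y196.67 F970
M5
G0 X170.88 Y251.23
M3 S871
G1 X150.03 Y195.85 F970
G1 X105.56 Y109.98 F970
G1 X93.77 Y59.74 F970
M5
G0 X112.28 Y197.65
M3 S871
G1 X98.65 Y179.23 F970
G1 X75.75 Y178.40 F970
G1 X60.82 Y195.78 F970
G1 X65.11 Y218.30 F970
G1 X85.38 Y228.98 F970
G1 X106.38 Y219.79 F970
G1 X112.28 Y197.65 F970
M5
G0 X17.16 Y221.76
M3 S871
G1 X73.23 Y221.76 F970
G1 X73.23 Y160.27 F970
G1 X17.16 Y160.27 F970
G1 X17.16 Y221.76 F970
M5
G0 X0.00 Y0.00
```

Each laser-on run becomes one SVG element. Flip Y back into SVG space with y_svg = 267.35 − y_machine. Every run uses S871, so all elements get stroke `#0000ff` (cut).

Run 1: The run returns to its start, so emit a `<polygon>` with points (Y-flipped): 178.62,154.05 129.82,200.00 164.77,224.16 35.43,143.68 171.53,118.58.

Run 2: The run returns to its start, so emit a `<polygon>` with points (Y-flipped): 48.31,70.68 111.73,70.68 111.73,90.91 48.31,90.91.

Run 3: The run is open, so emit a `<polyline>` with points (Y-flipped): 170.88,16.12 150.03,71.50 105.56,157.37 93.77,207.61.

Run 4: The run returns to its start, so emit a `<polygon>` with points (Y-flipped): 112.28,69.70 98.65,88.12 75.75,88.95 60.82,71.57 65.11,49.05 85.38,38.37 106.38,47.56.

Run 5: The run returns to its start, so emit a `<polygon>` with points (Y-flipped): 17.16,45.59 73.23,45.59 73.23,107.08 17.16,107.08.

<svg xmlns="http://www.w3.org/2000/svg" width="192.82mm" height="267.35mm" viewBox="0 0 192.82 267.35">
  <polygon points="178.62,154.05 129.82,200.00 164.77,224.16 35.43,143.68 171.53,118.58" fill="none" stroke="#0000ff"/>
  <polygon points="48.31,70.68 111.73,70.68 111.73,90.91 48.31,90.91" fill="none" stroke="#0000ff"/>
  <polyline points="170.88,16.12 150.03,71.50 105.56,157.37 93.77,207.61" fill="none" stroke="#0000ff"/>
  <polygon points="112.28,69.70 98.65,88.12 75.75,88.95 60.82,71.57 65.11,49.05 85.38,38.37 106.38,47.56" fill="none" stroke="#0000ff"/>
  <polygon points="17.16,45.59 73.23,45.59 73.23,107.08 17.16,107.08" fill="none" stroke="#0000ff"/>
</svg>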